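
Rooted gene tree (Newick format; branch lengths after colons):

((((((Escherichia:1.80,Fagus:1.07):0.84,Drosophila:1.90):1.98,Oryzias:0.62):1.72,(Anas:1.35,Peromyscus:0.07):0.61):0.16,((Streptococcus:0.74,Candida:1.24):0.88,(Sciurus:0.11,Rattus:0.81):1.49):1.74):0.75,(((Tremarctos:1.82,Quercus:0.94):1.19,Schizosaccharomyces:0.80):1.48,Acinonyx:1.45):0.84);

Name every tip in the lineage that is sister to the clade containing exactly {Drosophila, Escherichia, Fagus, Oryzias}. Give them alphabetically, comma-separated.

Anas, Peromyscus

The clade containing exactly {Drosophila, Escherichia, Fagus, Oryzias} attaches to the tree at the node subtending ((((Escherichia,Fagus),Drosophila),Oryzias),(Anas,Peromyscus)).
The other lineage descending from that same node — the sister group — is (Anas,Peromyscus); its 2 tips in alphabetical order are the answer.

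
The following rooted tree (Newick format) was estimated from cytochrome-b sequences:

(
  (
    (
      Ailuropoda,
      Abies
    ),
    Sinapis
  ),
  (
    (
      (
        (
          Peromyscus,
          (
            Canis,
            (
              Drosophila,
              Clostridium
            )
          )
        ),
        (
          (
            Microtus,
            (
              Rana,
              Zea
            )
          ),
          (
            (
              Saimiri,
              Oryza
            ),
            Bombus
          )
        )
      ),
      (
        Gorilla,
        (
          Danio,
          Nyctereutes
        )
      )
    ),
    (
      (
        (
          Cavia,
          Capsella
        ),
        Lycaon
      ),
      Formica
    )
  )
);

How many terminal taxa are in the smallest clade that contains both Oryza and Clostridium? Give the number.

10

The MRCA of Oryza and Clostridium is the node subtending ((Peromyscus,(Canis,(Drosophila,Clostridium))),((Microtus,(Rana,Zea)),((Saimiri,Oryza),Bombus))).
That clade contains 10 terminal taxa: Bombus, Canis, Clostridium, Drosophila, Microtus, Oryza, Peromyscus, Rana, Saimiri, Zea.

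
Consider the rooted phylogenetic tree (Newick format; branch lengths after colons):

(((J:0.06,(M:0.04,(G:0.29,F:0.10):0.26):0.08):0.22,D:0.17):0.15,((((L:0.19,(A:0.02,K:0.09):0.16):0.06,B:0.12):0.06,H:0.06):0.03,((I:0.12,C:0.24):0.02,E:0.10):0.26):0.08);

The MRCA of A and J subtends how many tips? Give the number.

13

The MRCA of A and J is the root, so the clade is the entire tree.
That clade contains 13 terminal taxa: A, B, C, D, E, F, G, H, I, J, K, L, M.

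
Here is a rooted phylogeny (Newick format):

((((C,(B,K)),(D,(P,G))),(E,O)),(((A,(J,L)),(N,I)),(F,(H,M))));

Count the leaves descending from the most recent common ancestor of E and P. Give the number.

8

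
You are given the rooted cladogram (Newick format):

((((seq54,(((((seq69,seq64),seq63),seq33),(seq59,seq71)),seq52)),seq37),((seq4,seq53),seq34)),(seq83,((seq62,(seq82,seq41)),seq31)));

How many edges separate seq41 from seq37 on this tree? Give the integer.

The MRCA of seq41 and seq37 is the root of the tree.
From seq41 up to that node: 5 branches. From seq37 up to the same node: 3 branches. Total: 5 + 3 = 8.

8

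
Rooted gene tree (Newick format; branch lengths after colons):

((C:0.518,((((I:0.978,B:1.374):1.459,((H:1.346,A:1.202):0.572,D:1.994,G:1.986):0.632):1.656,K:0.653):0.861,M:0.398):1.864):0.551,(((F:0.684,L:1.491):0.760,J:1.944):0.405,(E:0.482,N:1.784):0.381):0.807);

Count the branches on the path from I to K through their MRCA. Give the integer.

4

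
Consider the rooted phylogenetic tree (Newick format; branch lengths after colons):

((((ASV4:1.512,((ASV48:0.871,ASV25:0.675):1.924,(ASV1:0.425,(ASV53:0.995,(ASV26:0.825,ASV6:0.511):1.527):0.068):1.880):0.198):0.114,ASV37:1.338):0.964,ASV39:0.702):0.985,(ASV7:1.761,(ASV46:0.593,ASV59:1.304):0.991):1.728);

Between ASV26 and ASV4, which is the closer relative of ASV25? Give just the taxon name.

ASV26

The MRCA of ASV25 and ASV26 subtends ((ASV48,ASV25),(ASV1,(ASV53,(ASV26,ASV6)))) (6 taxa).
The MRCA of ASV25 and ASV4 subtends (ASV4,((ASV48,ASV25),(ASV1,(ASV53,(ASV26,ASV6))))) (7 taxa).
The first is nested inside the second, so ASV25 shares a more recent common ancestor with ASV26.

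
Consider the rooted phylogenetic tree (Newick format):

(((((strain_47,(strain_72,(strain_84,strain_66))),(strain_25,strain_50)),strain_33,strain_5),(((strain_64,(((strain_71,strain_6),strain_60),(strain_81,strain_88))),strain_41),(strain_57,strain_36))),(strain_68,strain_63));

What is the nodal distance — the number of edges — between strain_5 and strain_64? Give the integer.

6

The MRCA of strain_5 and strain_64 is the node subtending ((((strain_47,(strain_72,(strain_84,strain_66))),(strain_25,strain_50)),strain_33,strain_5),(((strain_64,(((strain_71,strain_6),strain_60),(strain_81,strain_88))),strain_41),(strain_57,strain_36))).
From strain_5 up to that node: 2 branches. From strain_64 up to the same node: 4 branches. Total: 2 + 4 = 6.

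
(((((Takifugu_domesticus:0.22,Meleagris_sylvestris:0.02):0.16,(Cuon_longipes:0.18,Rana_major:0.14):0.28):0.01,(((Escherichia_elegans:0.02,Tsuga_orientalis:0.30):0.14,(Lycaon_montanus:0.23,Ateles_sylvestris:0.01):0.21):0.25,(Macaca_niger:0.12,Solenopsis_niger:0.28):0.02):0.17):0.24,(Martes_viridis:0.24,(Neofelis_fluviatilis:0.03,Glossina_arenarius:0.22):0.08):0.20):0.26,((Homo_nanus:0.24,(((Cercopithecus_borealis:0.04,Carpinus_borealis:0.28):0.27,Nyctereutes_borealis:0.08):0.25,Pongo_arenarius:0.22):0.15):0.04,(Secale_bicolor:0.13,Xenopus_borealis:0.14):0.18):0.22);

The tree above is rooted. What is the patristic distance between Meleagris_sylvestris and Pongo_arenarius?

The path runs Meleagris_sylvestris → … → MRCA → … → Pongo_arenarius; the MRCA is the root of the tree.
Branch lengths along that path: 0.02 + 0.16 + 0.01 + 0.24 + 0.26 + 0.22 + 0.04 + 0.15 + 0.22 = 1.32.

1.32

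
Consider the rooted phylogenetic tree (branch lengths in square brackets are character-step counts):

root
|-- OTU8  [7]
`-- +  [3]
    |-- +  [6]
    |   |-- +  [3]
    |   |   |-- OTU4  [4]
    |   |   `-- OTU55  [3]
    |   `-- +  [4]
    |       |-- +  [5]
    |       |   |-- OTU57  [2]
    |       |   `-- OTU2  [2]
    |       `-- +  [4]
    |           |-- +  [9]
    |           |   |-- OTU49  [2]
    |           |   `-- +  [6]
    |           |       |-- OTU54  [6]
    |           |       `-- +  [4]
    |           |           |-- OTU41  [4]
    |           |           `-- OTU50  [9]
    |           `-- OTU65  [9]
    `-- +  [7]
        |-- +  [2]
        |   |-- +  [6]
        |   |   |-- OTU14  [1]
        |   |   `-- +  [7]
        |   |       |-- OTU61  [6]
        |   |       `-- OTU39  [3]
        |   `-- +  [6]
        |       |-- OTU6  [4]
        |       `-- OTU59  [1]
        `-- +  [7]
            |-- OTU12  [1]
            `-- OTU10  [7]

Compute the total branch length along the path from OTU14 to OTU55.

28

The path runs OTU14 → … → MRCA → … → OTU55; the MRCA is the node subtending (((OTU4,OTU55),((OTU57,OTU2),((OTU49,(OTU54,(OTU41,OTU50))),OTU65))),(((OTU14,(OTU61,OTU39)),(OTU6,OTU59)),(OTU12,OTU10))).
Branch lengths along that path: 1 + 6 + 2 + 7 + 6 + 3 + 3 = 28.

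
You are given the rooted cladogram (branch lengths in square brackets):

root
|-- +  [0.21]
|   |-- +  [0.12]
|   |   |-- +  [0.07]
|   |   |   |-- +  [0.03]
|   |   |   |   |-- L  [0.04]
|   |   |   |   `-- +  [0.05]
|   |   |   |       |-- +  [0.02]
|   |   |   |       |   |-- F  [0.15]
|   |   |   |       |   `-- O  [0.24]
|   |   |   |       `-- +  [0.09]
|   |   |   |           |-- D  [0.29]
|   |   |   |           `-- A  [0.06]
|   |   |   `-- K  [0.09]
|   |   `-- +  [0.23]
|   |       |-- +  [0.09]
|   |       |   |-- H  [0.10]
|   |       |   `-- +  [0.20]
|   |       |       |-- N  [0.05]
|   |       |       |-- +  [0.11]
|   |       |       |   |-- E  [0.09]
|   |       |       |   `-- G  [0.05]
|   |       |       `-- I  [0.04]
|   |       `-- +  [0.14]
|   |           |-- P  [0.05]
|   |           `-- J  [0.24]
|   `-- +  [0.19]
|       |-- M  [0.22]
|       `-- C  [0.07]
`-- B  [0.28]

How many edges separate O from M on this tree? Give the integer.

8

The MRCA of O and M is the node subtending ((((L,((F,O),(D,A))),K),((H,(N,(E,G),I)),(P,J))),(M,C)).
From O up to that node: 6 branches. From M up to the same node: 2 branches. Total: 6 + 2 = 8.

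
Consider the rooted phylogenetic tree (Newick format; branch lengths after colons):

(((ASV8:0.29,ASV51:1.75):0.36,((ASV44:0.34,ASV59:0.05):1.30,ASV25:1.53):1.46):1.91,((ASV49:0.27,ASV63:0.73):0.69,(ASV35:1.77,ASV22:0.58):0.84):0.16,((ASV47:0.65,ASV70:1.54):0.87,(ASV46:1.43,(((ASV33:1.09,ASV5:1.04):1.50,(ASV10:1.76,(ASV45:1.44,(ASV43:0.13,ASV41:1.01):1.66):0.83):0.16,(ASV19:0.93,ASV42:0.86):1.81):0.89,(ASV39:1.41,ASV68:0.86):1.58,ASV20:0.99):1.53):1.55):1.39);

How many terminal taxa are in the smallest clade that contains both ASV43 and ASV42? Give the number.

The MRCA of ASV43 and ASV42 is the node subtending ((ASV33,ASV5),(ASV10,(ASV45,(ASV43,ASV41))),(ASV19,ASV42)).
That clade contains 8 terminal taxa: ASV10, ASV19, ASV33, ASV41, ASV42, ASV43, ASV45, ASV5.

8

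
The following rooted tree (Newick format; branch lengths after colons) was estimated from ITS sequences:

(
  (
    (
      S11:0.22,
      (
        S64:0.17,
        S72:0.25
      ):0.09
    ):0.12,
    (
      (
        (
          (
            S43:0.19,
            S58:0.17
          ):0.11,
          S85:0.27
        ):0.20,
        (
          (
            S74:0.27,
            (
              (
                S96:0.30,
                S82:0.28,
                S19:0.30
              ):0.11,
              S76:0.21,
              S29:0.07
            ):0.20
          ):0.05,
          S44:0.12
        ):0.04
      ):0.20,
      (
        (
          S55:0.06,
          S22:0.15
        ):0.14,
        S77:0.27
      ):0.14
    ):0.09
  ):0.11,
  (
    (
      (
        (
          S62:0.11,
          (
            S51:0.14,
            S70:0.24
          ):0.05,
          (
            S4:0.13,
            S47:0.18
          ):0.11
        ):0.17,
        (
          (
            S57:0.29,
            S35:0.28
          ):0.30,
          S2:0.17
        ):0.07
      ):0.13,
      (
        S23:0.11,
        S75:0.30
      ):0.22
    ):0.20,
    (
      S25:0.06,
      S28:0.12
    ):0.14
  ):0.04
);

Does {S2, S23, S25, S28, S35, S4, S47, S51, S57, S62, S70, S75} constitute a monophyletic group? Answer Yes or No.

Yes

The most recent common ancestor of these taxa subtends ((((S62,(S51,S70),(S4,S47)),((S57,S35),S2)),(S23,S75)),(S25,S28)).
That clade has exactly 12 tips — every listed taxon and nothing else — so the group is monophyletic.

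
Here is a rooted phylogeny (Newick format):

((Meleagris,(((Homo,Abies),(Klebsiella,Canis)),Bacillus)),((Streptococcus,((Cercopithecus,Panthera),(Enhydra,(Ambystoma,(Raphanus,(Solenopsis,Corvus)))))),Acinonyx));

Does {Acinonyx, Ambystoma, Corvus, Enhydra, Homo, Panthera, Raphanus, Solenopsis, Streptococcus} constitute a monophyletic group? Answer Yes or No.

No

The MRCA of the listed taxa is the root, so the smallest clade containing them is the whole tree.
That clade also contains Abies, Bacillus, Canis, Cercopithecus, Klebsiella, Meleagris, which are not in the proposed group, so the group is not monophyletic.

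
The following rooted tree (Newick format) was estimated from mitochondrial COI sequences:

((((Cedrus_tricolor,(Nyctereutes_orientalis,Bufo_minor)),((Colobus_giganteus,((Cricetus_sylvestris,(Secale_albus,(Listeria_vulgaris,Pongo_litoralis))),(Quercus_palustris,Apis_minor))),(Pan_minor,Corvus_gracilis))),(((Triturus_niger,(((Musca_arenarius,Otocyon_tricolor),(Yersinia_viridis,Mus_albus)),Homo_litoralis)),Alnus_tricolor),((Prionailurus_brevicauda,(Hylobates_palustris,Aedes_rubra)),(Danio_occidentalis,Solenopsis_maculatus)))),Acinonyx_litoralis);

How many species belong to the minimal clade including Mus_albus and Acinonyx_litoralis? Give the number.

25

The MRCA of Mus_albus and Acinonyx_litoralis is the root, so the clade is the entire tree.
That clade contains 25 terminal taxa: Acinonyx_litoralis, Aedes_rubra, Alnus_tricolor, Apis_minor, Bufo_minor, Cedrus_tricolor, Colobus_giganteus, Corvus_gracilis, Cricetus_sylvestris, Danio_occidentalis, Homo_litoralis, Hylobates_palustris, Listeria_vulgaris, Mus_albus, Musca_arenarius, Nyctereutes_orientalis, Otocyon_tricolor, Pan_minor, Pongo_litoralis, Prionailurus_brevicauda, Quercus_palustris, Secale_albus, Solenopsis_maculatus, Triturus_niger, Yersinia_viridis.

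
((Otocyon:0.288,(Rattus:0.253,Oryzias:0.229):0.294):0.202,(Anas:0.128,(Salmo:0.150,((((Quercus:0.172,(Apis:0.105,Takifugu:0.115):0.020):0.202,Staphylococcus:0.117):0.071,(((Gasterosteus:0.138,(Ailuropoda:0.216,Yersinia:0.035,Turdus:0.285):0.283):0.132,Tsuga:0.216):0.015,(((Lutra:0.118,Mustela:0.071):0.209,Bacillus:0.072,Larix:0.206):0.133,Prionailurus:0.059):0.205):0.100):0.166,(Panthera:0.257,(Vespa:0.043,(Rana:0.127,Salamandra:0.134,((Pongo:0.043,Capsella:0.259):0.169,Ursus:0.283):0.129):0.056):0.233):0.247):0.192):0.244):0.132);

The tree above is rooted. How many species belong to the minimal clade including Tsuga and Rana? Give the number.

The MRCA of Tsuga and Rana is the node subtending ((((Quercus,(Apis,Takifugu)),Staphylococcus),(((Gasterosteus,(Ailuropoda,Yersinia,Turdus)),Tsuga),(((Lutra,Mustela),Bacillus,Larix),Prionailurus))),(Panthera,(Vespa,(Rana,Salamandra,((Pongo,Capsella),Ursus))))).
That clade contains 21 terminal taxa: Ailuropoda, Apis, Bacillus, Capsella, Gasterosteus, Larix, Lutra, Mustela, Panthera, Pongo, Prionailurus, Quercus, Rana, Salamandra, Staphylococcus, Takifugu, Tsuga, Turdus, Ursus, Vespa, Yersinia.

21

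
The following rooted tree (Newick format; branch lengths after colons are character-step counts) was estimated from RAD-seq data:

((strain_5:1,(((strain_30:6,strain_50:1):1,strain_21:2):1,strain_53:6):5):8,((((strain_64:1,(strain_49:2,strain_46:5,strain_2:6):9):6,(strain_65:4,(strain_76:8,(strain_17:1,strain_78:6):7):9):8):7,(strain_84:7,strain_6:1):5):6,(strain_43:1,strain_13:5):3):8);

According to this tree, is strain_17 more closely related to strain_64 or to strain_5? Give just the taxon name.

The MRCA of strain_17 and strain_64 subtends ((strain_64,(strain_49,strain_46,strain_2)),(strain_65,(strain_76,(strain_17,strain_78)))) (8 taxa).
The MRCA of strain_17 and strain_5 is the root, subtending the entire tree (17 taxa).
The first is nested inside the second, so strain_17 shares a more recent common ancestor with strain_64.

strain_64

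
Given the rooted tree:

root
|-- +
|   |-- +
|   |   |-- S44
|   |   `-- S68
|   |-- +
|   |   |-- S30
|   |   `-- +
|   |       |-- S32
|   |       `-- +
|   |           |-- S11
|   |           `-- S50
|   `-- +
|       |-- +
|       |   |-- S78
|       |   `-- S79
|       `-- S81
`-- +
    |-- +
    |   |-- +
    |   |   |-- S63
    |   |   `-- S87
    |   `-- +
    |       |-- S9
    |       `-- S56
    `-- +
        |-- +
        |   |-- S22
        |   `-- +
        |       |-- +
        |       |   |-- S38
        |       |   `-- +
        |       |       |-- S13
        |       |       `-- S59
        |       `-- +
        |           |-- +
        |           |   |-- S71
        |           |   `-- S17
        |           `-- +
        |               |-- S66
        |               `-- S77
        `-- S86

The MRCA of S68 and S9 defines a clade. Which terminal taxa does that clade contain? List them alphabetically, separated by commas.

Tracing S68: it sits inside (S44,S68).
Tracing S9: it sits inside (S9,S56).
The smallest clade enclosing both is the whole tree (their MRCA is the root), so the answer is all 22 tips in alphabetical order.

S11, S13, S17, S22, S30, S32, S38, S44, S50, S56, S59, S63, S66, S68, S71, S77, S78, S79, S81, S86, S87, S9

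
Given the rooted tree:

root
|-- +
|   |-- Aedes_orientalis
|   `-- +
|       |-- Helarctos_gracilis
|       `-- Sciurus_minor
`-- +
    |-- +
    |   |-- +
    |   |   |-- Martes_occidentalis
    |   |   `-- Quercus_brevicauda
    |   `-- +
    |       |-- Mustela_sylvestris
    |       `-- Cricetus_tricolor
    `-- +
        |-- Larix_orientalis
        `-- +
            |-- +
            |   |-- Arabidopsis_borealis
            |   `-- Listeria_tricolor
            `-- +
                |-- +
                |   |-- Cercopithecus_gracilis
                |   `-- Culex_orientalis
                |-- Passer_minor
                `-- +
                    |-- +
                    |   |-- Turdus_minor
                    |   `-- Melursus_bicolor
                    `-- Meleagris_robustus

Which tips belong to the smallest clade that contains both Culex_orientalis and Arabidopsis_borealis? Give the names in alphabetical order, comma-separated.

Arabidopsis_borealis, Cercopithecus_gracilis, Culex_orientalis, Listeria_tricolor, Meleagris_robustus, Melursus_bicolor, Passer_minor, Turdus_minor

Tracing Culex_orientalis: it sits inside (Cercopithecus_gracilis,Culex_orientalis).
Tracing Arabidopsis_borealis: it sits inside (Arabidopsis_borealis,Listeria_tricolor).
The smallest clade enclosing both is ((Arabidopsis_borealis,Listeria_tricolor),((Cercopithecus_gracilis,Culex_orientalis),Passer_minor,((Turdus_minor,Melursus_bicolor),Meleagris_robustus))); the answer is its 8 terminal taxa in alphabetical order.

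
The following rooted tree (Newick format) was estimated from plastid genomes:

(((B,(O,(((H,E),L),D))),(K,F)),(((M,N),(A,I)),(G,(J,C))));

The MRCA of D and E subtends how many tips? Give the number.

4

The MRCA of D and E is the node subtending (((H,E),L),D).
That clade contains 4 terminal taxa: D, E, H, L.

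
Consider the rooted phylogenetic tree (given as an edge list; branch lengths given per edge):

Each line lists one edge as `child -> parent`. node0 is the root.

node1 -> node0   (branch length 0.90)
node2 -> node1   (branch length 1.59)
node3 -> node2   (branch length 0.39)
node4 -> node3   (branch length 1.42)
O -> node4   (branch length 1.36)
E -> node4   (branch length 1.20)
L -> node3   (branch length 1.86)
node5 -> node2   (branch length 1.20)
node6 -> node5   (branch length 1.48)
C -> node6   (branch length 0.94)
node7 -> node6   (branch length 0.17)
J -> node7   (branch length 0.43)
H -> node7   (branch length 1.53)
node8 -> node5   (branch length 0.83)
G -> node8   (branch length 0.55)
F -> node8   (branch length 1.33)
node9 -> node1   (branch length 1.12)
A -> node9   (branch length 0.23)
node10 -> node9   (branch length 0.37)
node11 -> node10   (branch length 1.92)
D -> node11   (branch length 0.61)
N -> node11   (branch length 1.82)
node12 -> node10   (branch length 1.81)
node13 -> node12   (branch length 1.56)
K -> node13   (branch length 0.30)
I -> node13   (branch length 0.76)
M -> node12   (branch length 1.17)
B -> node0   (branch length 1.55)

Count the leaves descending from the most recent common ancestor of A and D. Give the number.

The MRCA of A and D is the node subtending (A,((D,N),((K,I),M))).
That clade contains 6 terminal taxa: A, D, I, K, M, N.

6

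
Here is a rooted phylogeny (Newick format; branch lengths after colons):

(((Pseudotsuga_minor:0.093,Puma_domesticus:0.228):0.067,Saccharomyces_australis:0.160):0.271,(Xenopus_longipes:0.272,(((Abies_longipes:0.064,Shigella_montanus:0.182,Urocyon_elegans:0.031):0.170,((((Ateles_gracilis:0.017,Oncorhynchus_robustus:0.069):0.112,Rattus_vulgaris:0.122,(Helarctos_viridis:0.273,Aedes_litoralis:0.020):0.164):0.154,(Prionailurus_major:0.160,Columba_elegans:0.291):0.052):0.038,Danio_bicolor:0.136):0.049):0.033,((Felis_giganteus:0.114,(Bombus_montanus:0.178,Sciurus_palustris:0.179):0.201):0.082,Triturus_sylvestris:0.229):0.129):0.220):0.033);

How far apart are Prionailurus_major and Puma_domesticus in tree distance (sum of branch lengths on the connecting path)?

1.151

The path runs Prionailurus_major → … → MRCA → … → Puma_domesticus; the MRCA is the root of the tree.
Branch lengths along that path: 0.160 + 0.052 + 0.038 + 0.049 + 0.033 + 0.220 + 0.033 + 0.271 + 0.067 + 0.228 = 1.151.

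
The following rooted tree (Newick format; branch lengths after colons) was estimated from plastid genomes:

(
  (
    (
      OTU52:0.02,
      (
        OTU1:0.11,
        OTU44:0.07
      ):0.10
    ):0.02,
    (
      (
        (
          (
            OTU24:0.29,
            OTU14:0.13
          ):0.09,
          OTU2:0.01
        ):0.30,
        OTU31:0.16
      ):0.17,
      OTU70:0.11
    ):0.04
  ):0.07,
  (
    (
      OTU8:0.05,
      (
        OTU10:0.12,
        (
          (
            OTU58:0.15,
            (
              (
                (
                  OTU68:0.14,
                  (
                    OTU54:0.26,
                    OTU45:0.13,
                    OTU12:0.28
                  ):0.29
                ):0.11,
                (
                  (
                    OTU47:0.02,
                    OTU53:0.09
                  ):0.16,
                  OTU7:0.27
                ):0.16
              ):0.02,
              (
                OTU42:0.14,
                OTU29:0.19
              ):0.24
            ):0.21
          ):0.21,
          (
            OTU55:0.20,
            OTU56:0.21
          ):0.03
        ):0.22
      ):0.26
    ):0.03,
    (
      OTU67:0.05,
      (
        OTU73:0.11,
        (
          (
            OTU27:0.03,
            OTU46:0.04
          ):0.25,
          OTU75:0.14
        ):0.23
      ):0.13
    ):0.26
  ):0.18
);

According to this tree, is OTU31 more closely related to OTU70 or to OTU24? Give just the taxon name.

OTU24

The MRCA of OTU31 and OTU24 subtends (((OTU24,OTU14),OTU2),OTU31) (4 taxa).
The MRCA of OTU31 and OTU70 subtends ((((OTU24,OTU14),OTU2),OTU31),OTU70) (5 taxa).
The first is nested inside the second, so OTU31 shares a more recent common ancestor with OTU24.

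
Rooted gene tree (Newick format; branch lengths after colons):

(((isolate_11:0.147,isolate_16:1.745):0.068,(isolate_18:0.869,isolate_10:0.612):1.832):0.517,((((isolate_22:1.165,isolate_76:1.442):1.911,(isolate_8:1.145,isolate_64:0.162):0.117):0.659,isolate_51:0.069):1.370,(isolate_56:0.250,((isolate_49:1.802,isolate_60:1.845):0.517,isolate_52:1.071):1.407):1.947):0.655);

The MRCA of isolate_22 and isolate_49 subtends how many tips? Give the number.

The MRCA of isolate_22 and isolate_49 is the node subtending ((((isolate_22,isolate_76),(isolate_8,isolate_64)),isolate_51),(isolate_56,((isolate_49,isolate_60),isolate_52))).
That clade contains 9 terminal taxa: isolate_22, isolate_49, isolate_51, isolate_52, isolate_56, isolate_60, isolate_64, isolate_76, isolate_8.

9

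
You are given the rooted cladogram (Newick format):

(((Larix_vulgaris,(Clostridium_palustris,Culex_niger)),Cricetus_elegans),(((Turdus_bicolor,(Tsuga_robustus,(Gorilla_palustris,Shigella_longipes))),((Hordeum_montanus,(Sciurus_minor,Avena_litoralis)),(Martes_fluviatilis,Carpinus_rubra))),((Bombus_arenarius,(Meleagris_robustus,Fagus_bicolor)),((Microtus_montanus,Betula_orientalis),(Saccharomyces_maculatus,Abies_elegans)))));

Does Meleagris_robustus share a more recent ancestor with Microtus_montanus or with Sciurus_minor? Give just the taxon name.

Microtus_montanus

The MRCA of Meleagris_robustus and Microtus_montanus subtends ((Bombus_arenarius,(Meleagris_robustus,Fagus_bicolor)),((Microtus_montanus,Betula_orientalis),(Saccharomyces_maculatus,Abies_elegans))) (7 taxa).
The MRCA of Meleagris_robustus and Sciurus_minor subtends (((Turdus_bicolor,(Tsuga_robustus,(Gorilla_palustris,Shigella_longipes))),((Hordeum_montanus,(Sciurus_minor,Avena_litoralis)),(Martes_fluviatilis,Carpinus_rubra))),((Bombus_arenarius,(Meleagris_robustus,Fagus_bicolor)),((Microtus_montanus,Betula_orientalis),(Saccharomyces_maculatus,Abies_elegans)))) (16 taxa).
The first is nested inside the second, so Meleagris_robustus shares a more recent common ancestor with Microtus_montanus.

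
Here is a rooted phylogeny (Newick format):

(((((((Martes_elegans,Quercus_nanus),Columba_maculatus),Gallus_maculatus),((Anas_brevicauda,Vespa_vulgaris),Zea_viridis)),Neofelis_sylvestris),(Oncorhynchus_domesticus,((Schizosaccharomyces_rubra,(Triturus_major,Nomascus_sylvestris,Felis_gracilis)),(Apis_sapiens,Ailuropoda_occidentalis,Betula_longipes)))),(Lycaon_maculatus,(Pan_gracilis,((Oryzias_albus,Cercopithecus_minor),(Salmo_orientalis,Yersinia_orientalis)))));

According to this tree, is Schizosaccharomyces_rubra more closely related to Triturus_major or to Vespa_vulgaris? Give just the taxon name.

The MRCA of Schizosaccharomyces_rubra and Triturus_major subtends (Schizosaccharomyces_rubra,(Triturus_major,Nomascus_sylvestris,Felis_gracilis)) (4 taxa).
The MRCA of Schizosaccharomyces_rubra and Vespa_vulgaris subtends ((((((Martes_elegans,Quercus_nanus),Columba_maculatus),Gallus_maculatus),((Anas_brevicauda,Vespa_vulgaris),Zea_viridis)),Neofelis_sylvestris),(Oncorhynchus_domesticus,((Schizosaccharomyces_rubra,(Triturus_major,Nomascus_sylvestris,Felis_gracilis)),(Apis_sapiens,Ailuropoda_occidentalis,Betula_longipes)))) (16 taxa).
The first is nested inside the second, so Schizosaccharomyces_rubra shares a more recent common ancestor with Triturus_major.

Triturus_major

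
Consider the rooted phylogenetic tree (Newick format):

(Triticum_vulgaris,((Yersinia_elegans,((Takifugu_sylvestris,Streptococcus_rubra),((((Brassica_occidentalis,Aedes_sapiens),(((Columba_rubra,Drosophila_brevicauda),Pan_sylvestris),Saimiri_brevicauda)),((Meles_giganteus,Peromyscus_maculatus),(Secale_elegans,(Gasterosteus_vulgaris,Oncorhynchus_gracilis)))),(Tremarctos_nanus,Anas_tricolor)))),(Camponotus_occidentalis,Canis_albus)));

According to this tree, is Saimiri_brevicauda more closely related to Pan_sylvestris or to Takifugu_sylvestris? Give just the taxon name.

Pan_sylvestris

The MRCA of Saimiri_brevicauda and Pan_sylvestris subtends (((Columba_rubra,Drosophila_brevicauda),Pan_sylvestris),Saimiri_brevicauda) (4 taxa).
The MRCA of Saimiri_brevicauda and Takifugu_sylvestris subtends ((Takifugu_sylvestris,Streptococcus_rubra),((((Brassica_occidentalis,Aedes_sapiens),(((Columba_rubra,Drosophila_brevicauda),Pan_sylvestris),Saimiri_brevicauda)),((Meles_giganteus,Peromyscus_maculatus),(Secale_elegans,(Gasterosteus_vulgaris,Oncorhynchus_gracilis)))),(Tremarctos_nanus,Anas_tricolor))) (15 taxa).
The first is nested inside the second, so Saimiri_brevicauda shares a more recent common ancestor with Pan_sylvestris.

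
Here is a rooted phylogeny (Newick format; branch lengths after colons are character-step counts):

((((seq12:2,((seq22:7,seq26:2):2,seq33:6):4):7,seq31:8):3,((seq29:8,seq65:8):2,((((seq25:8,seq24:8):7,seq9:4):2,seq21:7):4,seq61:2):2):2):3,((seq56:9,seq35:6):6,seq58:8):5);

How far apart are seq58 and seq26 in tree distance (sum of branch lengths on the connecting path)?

34

The path runs seq58 → … → MRCA → … → seq26; the MRCA is the root of the tree.
Branch lengths along that path: 8 + 5 + 3 + 3 + 7 + 4 + 2 + 2 = 34.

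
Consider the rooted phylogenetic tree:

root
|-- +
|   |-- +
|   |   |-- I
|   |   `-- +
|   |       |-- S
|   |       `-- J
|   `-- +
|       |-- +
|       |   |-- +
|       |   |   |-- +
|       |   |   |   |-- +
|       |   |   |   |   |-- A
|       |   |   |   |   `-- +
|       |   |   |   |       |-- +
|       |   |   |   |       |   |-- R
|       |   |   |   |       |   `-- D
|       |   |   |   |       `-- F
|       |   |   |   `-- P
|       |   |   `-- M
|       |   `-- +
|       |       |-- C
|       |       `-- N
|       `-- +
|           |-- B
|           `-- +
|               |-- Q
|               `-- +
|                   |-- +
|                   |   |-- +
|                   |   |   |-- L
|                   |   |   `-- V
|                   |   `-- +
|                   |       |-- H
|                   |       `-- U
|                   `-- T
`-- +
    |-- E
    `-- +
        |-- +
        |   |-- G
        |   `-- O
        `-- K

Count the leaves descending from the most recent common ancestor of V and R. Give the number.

15

The MRCA of V and R is the node subtending (((((A,((R,D),F)),P),M),(C,N)),(B,(Q,(((L,V),(H,U)),T)))).
That clade contains 15 terminal taxa: A, B, C, D, F, H, L, M, N, P, Q, R, T, U, V.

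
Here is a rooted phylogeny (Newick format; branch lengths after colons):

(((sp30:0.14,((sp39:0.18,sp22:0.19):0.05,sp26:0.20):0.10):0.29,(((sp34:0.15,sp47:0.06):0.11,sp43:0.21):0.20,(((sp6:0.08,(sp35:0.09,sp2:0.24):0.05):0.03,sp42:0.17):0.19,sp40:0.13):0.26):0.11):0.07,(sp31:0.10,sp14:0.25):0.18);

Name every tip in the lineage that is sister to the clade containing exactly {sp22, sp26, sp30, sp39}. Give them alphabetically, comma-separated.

sp2, sp34, sp35, sp40, sp42, sp43, sp47, sp6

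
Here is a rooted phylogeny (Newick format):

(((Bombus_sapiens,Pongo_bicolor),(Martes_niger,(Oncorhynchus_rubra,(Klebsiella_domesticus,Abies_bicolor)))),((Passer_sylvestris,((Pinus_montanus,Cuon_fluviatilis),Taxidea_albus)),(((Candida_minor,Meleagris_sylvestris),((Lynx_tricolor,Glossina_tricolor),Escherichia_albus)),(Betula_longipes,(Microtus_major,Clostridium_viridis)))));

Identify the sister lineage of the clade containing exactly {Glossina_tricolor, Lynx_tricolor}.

Escherichia_albus

The clade containing exactly {Glossina_tricolor, Lynx_tricolor} attaches to the tree at the node subtending ((Lynx_tricolor,Glossina_tricolor),Escherichia_albus).
The other lineage descending from that same node — the sister group — is the single tip Escherichia_albus.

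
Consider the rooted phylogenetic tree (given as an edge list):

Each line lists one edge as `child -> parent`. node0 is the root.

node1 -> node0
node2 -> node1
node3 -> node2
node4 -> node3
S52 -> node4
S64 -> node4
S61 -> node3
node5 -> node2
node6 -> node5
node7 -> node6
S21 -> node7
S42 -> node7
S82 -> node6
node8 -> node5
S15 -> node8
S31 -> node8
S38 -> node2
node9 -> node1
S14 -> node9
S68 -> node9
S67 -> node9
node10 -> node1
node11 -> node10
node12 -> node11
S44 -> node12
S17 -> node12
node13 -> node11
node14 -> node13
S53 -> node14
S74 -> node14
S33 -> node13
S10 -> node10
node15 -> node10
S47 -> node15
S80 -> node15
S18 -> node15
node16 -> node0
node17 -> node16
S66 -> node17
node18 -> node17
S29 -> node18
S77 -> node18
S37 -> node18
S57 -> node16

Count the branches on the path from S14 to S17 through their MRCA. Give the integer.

6

The MRCA of S14 and S17 is the node subtending ((((S52,S64),S61),(((S21,S42),S82),(S15,S31)),S38),(S14,S68,S67),(((S44,S17),((S53,S74),S33)),S10,(S47,S80,S18))).
From S14 up to that node: 2 branches. From S17 up to the same node: 4 branches. Total: 2 + 4 = 6.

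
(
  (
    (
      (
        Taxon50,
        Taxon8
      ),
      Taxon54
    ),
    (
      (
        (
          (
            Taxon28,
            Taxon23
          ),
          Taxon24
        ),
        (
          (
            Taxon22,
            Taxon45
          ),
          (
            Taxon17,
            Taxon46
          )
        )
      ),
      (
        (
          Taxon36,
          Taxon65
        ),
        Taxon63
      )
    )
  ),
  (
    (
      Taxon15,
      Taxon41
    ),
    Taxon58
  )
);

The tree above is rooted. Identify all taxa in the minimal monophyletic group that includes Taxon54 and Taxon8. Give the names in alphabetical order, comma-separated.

Tracing Taxon54: it sits inside ((Taxon50,Taxon8),Taxon54).
Tracing Taxon8: it sits inside (Taxon50,Taxon8).
The smallest clade enclosing both is ((Taxon50,Taxon8),Taxon54); the answer is its 3 terminal taxa in alphabetical order.

Taxon50, Taxon54, Taxon8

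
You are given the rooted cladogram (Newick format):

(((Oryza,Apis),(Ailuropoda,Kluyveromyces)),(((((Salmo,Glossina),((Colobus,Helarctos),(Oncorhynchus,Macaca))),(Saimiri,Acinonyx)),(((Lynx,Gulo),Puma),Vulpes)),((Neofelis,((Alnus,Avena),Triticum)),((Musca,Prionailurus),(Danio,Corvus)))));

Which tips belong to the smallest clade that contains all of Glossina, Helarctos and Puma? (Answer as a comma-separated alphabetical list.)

Tracing Glossina: it sits inside (Salmo,Glossina).
Tracing Helarctos: it sits inside (Colobus,Helarctos).
Tracing Puma: it sits inside ((Lynx,Gulo),Puma).
The smallest clade enclosing all 3 is ((((Salmo,Glossina),((Colobus,Helarctos),(Oncorhynchus,Macaca))),(Saimiri,Acinonyx)),(((Lynx,Gulo),Puma),Vulpes)); the answer is its 12 terminal taxa in alphabetical order.

Acinonyx, Colobus, Glossina, Gulo, Helarctos, Lynx, Macaca, Oncorhynchus, Puma, Saimiri, Salmo, Vulpes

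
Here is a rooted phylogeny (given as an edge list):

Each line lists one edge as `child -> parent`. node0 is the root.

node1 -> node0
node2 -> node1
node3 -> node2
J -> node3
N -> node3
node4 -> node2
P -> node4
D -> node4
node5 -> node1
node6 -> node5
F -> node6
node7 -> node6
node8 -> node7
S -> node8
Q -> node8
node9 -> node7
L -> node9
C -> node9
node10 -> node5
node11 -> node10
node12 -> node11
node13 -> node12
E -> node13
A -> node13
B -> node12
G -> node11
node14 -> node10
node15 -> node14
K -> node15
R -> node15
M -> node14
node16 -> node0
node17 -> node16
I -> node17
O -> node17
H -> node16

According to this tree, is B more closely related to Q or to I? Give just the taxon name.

Q

The MRCA of B and Q subtends ((F,((S,Q),(L,C))),((((E,A),B),G),((K,R),M))) (12 taxa).
The MRCA of B and I is the root, subtending the entire tree (19 taxa).
The first is nested inside the second, so B shares a more recent common ancestor with Q.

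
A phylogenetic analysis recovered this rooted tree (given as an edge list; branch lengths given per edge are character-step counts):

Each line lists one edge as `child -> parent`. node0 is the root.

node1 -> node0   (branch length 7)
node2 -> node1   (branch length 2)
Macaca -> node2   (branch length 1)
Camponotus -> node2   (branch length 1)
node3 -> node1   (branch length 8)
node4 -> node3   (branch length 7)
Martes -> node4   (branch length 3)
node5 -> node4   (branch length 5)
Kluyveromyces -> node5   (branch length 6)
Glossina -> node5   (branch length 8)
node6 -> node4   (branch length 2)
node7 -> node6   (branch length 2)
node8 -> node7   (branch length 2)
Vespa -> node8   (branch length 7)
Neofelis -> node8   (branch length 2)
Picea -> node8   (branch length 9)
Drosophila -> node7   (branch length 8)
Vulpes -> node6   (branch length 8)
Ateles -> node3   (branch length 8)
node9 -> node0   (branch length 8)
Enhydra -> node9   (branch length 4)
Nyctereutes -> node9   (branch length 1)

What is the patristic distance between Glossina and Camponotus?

The path runs Glossina → … → MRCA → … → Camponotus; the MRCA is the node subtending ((Macaca,Camponotus),((Martes,(Kluyveromyces,Glossina),(((Vespa,Neofelis,Picea),Drosophila),Vulpes)),Ateles)).
Branch lengths along that path: 8 + 5 + 7 + 8 + 2 + 1 = 31.

31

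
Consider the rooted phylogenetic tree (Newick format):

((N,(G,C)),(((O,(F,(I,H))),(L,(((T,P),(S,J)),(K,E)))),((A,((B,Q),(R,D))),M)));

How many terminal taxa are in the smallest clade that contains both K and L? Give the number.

The MRCA of K and L is the node subtending (L,(((T,P),(S,J)),(K,E))).
That clade contains 7 terminal taxa: E, J, K, L, P, S, T.

7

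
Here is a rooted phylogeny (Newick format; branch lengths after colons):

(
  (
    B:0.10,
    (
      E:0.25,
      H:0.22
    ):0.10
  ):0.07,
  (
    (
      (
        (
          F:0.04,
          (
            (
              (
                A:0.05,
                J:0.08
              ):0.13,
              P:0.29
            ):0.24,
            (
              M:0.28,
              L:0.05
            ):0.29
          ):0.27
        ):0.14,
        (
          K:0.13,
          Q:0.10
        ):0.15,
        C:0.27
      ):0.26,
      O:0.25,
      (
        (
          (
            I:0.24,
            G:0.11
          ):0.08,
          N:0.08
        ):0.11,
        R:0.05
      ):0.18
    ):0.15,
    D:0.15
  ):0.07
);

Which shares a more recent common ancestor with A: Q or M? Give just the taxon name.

M

The MRCA of A and M subtends (((A,J),P),(M,L)) (5 taxa).
The MRCA of A and Q subtends ((F,(((A,J),P),(M,L))),(K,Q),C) (9 taxa).
The first is nested inside the second, so A shares a more recent common ancestor with M.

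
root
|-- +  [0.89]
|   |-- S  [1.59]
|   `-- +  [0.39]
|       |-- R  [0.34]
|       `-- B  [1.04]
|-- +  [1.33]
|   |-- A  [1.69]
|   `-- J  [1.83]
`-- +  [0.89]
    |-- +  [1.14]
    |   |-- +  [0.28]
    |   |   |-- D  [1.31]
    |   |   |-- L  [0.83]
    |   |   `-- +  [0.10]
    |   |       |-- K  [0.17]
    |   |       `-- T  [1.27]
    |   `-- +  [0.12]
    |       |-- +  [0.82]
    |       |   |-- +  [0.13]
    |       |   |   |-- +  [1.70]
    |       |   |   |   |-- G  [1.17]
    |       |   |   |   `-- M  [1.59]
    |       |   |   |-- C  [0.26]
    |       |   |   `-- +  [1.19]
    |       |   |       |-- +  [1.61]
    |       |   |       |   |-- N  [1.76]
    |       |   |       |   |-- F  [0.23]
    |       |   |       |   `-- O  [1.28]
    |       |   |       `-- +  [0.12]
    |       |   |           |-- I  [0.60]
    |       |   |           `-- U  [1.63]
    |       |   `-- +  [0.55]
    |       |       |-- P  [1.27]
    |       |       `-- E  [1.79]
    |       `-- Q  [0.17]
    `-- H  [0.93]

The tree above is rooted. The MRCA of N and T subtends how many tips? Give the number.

The MRCA of N and T is the node subtending ((D,L,(K,T)),((((G,M),C,((N,F,O),(I,U))),(P,E)),Q)).
That clade contains 15 terminal taxa: C, D, E, F, G, I, K, L, M, N, O, P, Q, T, U.

15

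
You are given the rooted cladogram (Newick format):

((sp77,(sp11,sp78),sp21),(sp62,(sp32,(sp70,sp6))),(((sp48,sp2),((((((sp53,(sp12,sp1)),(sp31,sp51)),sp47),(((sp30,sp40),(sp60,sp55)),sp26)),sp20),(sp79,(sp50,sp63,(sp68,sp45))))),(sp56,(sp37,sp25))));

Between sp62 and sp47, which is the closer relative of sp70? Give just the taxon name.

The MRCA of sp70 and sp62 subtends (sp62,(sp32,(sp70,sp6))) (4 taxa).
The MRCA of sp70 and sp47 is the root, subtending the entire tree (30 taxa).
The first is nested inside the second, so sp70 shares a more recent common ancestor with sp62.

sp62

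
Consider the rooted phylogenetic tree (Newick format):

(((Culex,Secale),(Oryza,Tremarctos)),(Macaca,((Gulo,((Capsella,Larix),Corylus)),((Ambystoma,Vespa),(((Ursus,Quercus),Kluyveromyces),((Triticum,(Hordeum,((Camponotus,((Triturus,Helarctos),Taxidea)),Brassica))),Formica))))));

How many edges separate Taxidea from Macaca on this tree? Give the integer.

11

The MRCA of Taxidea and Macaca is the node subtending (Macaca,((Gulo,((Capsella,Larix),Corylus)),((Ambystoma,Vespa),(((Ursus,Quercus),Kluyveromyces),((Triticum,(Hordeum,((Camponotus,((Triturus,Helarctos),Taxidea)),Brassica))),Formica))))).
From Taxidea up to that node: 10 branches. From Macaca up to the same node: 1 branch. Total: 10 + 1 = 11.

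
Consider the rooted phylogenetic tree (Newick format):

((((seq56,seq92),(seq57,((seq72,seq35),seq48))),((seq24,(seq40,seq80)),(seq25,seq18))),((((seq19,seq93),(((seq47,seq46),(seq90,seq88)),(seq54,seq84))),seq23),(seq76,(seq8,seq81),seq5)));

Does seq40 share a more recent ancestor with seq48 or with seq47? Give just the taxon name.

The MRCA of seq40 and seq48 subtends (((seq56,seq92),(seq57,((seq72,seq35),seq48))),((seq24,(seq40,seq80)),(seq25,seq18))) (11 taxa).
The MRCA of seq40 and seq47 is the root, subtending the entire tree (24 taxa).
The first is nested inside the second, so seq40 shares a more recent common ancestor with seq48.

seq48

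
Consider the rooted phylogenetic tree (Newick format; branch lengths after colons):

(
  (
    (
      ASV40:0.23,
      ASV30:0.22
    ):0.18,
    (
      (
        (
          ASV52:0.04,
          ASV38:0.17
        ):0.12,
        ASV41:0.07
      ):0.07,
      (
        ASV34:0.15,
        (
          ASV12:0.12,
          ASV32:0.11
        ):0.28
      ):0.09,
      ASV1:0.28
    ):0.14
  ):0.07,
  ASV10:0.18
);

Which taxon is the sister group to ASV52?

ASV38

ASV52 attaches to the tree at the node subtending (ASV52,ASV38).
The other lineage descending from that same node — the sister group — is the single tip ASV38.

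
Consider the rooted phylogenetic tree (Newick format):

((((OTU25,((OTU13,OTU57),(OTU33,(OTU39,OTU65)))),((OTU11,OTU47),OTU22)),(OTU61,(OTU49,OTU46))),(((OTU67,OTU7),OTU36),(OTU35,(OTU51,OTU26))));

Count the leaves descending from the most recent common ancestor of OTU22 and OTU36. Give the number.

The MRCA of OTU22 and OTU36 is the root, so the clade is the entire tree.
That clade contains 18 terminal taxa: OTU11, OTU13, OTU22, OTU25, OTU26, OTU33, OTU35, OTU36, OTU39, OTU46, OTU47, OTU49, OTU51, OTU57, OTU61, OTU65, OTU67, OTU7.

18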